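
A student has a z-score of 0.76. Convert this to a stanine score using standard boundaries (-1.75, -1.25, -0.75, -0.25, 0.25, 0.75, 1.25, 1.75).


Stanine boundaries: [-1.75, -1.25, -0.75, -0.25, 0.25, 0.75, 1.25, 1.75]
z = 0.76
Check each boundary:
  z >= -1.75 -> could be stanine 2
  z >= -1.25 -> could be stanine 3
  z >= -0.75 -> could be stanine 4
  z >= -0.25 -> could be stanine 5
  z >= 0.25 -> could be stanine 6
  z >= 0.75 -> could be stanine 7
  z < 1.25
  z < 1.75
Highest qualifying boundary gives stanine = 7

7


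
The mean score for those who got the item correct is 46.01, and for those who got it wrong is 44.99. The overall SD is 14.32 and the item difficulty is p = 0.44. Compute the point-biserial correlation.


q = 1 - p = 0.56
rpb = ((M1 - M0) / SD) * sqrt(p * q)
rpb = ((46.01 - 44.99) / 14.32) * sqrt(0.44 * 0.56)
rpb = 0.0354

0.0354


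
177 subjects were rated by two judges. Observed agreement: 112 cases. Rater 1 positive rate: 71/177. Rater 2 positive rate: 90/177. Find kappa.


P_o = 112/177 = 0.632768
P_e = (71*90 + 106*87) / 31329 = 0.498324
kappa = (P_o - P_e) / (1 - P_e)
kappa = (0.632768 - 0.498324) / (1 - 0.498324)
kappa = 0.268

0.268


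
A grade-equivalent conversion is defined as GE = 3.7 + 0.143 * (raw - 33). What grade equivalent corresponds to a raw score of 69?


raw - median = 69 - 33 = 36
slope * diff = 0.143 * 36 = 5.148
GE = 3.7 + 5.148
GE = 8.848

8.848


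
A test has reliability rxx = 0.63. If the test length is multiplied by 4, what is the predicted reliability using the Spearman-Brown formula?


r_new = (n * rxx) / (1 + (n-1) * rxx)
r_new = (4 * 0.63) / (1 + 3 * 0.63)
r_new = 2.52 / 2.89
r_new = 0.872

0.872


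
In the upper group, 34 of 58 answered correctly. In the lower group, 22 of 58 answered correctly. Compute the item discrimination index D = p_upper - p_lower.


p_upper = 34/58 = 0.5862
p_lower = 22/58 = 0.3793
D = 0.5862 - 0.3793 = 0.2069

0.2069


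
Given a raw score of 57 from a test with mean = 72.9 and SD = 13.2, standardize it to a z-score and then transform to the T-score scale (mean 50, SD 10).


z = (X - mean) / SD = (57 - 72.9) / 13.2
z = -15.9 / 13.2
z = -1.2045
T-score = T = 50 + 10z
Carry z at full precision (z = -15.9 / 13.2) into the conversion:
T-score = 50 + 10 * (-15.9 / 13.2) = 50 + -159 / 13.2
T-score = 50 + -12.0455
T-score = 37.9545

37.9545


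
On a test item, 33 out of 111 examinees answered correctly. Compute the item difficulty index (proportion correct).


Item difficulty p = number correct / total examinees
p = 33 / 111
p = 0.2973

0.2973


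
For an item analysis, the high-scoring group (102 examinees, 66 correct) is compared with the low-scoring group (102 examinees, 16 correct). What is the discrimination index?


p_upper = 66/102 = 0.6471
p_lower = 16/102 = 0.1569
D = 0.6471 - 0.1569 = 0.4902

0.4902


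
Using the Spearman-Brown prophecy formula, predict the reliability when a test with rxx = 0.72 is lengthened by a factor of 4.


r_new = (n * rxx) / (1 + (n-1) * rxx)
r_new = (4 * 0.72) / (1 + 3 * 0.72)
r_new = 2.88 / 3.16
r_new = 0.9114

0.9114


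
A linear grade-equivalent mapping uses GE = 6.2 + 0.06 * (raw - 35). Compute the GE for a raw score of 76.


raw - median = 76 - 35 = 41
slope * diff = 0.06 * 41 = 2.46
GE = 6.2 + 2.46
GE = 8.66

8.66


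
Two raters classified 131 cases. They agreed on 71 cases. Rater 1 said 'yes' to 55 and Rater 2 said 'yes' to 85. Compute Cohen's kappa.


P_o = 71/131 = 0.541985
P_e = (55*85 + 76*46) / 17161 = 0.476138
kappa = (P_o - P_e) / (1 - P_e)
kappa = (0.541985 - 0.476138) / (1 - 0.476138)
kappa = 0.1257

0.1257


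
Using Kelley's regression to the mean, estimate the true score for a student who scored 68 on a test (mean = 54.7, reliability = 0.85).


T_est = rxx * X + (1 - rxx) * mean
T_est = 0.85 * 68 + 0.15 * 54.7
T_est = 57.8 + 8.205
T_est = 66.005

66.005


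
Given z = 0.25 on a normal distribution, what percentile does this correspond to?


CDF(z) = 0.5 * (1 + erf(z/sqrt(2)))
erf(0.1768) = 0.1974
CDF = 0.5987
Percentile rank = 0.5987 * 100 = 59.87

59.87


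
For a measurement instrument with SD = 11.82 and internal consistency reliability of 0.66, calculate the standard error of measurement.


SEM = SD * sqrt(1 - rxx)
SEM = 11.82 * sqrt(1 - 0.66)
SEM = 11.82 * sqrt(0.34) = 11.82 * 0.583095
SEM = 6.8922

6.8922


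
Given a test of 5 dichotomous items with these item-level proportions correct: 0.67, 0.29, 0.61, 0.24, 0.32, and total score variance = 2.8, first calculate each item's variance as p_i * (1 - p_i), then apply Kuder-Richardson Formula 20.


For each item, compute p_i * q_i:
  Item 1: 0.67 * 0.33 = 0.2211
  Item 2: 0.29 * 0.71 = 0.2059
  Item 3: 0.61 * 0.39 = 0.2379
  Item 4: 0.24 * 0.76 = 0.1824
  Item 5: 0.32 * 0.68 = 0.2176
Sum(p_i * q_i) = 0.2211 + 0.2059 + 0.2379 + 0.1824 + 0.2176 = 1.0649
KR-20 = (k/(k-1)) * (1 - Sum(p_i*q_i) / Var_total)
= (5/4) * (1 - 1.0649/2.8)
= 1.25 * 0.6197
KR-20 = 0.7746

0.7746


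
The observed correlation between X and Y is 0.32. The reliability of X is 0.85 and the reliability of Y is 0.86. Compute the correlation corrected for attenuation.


r_corrected = rxy / sqrt(rxx * ryy)
= 0.32 / sqrt(0.85 * 0.86)
= 0.32 / sqrt(0.731)
= 0.32 / 0.854985
r_corrected = 0.3743

0.3743


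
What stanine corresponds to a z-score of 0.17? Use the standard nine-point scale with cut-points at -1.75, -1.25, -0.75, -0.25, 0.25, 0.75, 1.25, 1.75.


Stanine boundaries: [-1.75, -1.25, -0.75, -0.25, 0.25, 0.75, 1.25, 1.75]
z = 0.17
Check each boundary:
  z >= -1.75 -> could be stanine 2
  z >= -1.25 -> could be stanine 3
  z >= -0.75 -> could be stanine 4
  z >= -0.25 -> could be stanine 5
  z < 0.25
  z < 0.75
  z < 1.25
  z < 1.75
Highest qualifying boundary gives stanine = 5

5


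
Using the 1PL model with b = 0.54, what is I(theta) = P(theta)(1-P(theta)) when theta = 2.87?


P = 1/(1+exp(-(2.87-0.54))) = 0.9113
I = P*(1-P) = 0.9113 * 0.0887
I = 0.0808

0.0808


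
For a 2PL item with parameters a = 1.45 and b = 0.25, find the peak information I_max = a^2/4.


For 2PL, max info at theta = b = 0.25
I_max = a^2 / 4 = 1.45^2 / 4
= 2.1025 / 4
I_max = 0.5256

0.5256


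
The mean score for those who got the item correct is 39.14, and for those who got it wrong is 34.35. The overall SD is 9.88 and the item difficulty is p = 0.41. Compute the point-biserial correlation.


q = 1 - p = 0.59
rpb = ((M1 - M0) / SD) * sqrt(p * q)
rpb = ((39.14 - 34.35) / 9.88) * sqrt(0.41 * 0.59)
rpb = 0.2384

0.2384


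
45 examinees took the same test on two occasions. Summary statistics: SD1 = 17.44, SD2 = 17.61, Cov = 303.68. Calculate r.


r = cov(X,Y) / (SD_X * SD_Y)
r = 303.68 / (17.44 * 17.61)
r = 303.68 / 307.1184
r = 0.9888

0.9888


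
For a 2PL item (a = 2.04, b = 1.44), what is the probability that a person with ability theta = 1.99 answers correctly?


a*(theta - b) = 2.04 * (1.99 - 1.44) = 1.122
exp(-1.122) = 0.3256
P = 1 / (1 + 0.3256)
P = 0.7544

0.7544


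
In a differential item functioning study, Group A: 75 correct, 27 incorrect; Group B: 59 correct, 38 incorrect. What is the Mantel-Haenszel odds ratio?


Odds_A = 75/27 = 2.7778
Odds_B = 59/38 = 1.5526
OR = Odds_A / Odds_B = 2.7778 / 1.5526
Exactly, OR = (75 * 38) / (27 * 59) = 2850 / 1593
OR = 1.7891

1.7891


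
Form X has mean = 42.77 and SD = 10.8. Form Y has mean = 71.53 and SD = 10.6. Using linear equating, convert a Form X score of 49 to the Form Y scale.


slope = SD_Y / SD_X = 10.6 / 10.8 ~ 0.9815
intercept = mean_Y - slope * mean_X = 71.53 - (10.6 / 10.8) * 42.77 ~ 29.552
Y = slope * X + intercept. To avoid rounding drift from the rounded slope/intercept, evaluate the equivalent form Y = mean_Y + SD_Y * (X - mean_X) / SD_X at full precision:
Y = 71.53 + 10.6 * (49 - 42.77) / 10.8
Y = 71.53 + 10.6 * 6.23 / 10.8
Y = 71.53 + 66.038 / 10.8
Y = 71.53 + 6.1146
Y = 77.6446

77.6446


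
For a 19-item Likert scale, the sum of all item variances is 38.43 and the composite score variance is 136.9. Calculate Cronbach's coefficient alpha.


alpha = (k/(k-1)) * (1 - sum(si^2)/s_total^2)
= (19/18) * (1 - 38.43/136.9)
alpha = 0.7592

0.7592


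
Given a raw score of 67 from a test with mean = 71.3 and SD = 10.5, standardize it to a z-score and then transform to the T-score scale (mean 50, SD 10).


z = (X - mean) / SD = (67 - 71.3) / 10.5
z = -4.3 / 10.5
z = -0.4095
T-score = T = 50 + 10z
Carry z at full precision (z = -4.3 / 10.5) into the conversion:
T-score = 50 + 10 * (-4.3 / 10.5) = 50 + -43 / 10.5
T-score = 50 + -4.0952
T-score = 45.9048

45.9048


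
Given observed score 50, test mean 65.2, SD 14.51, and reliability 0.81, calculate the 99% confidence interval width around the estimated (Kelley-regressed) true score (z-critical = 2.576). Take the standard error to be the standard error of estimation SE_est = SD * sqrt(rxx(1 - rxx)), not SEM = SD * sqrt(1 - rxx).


True score estimate = 0.81*50 + 0.19*65.2 = 52.888
SE_est = SD * sqrt(rxx * (1 - rxx)) = 14.51 * sqrt(0.81 * 0.19) = 14.51 * sqrt(0.1539) = 5.692286
CI = T_est +/- z * SE_est, so width = 2 * z * SE_est = 2 * 2.576 * 5.692286
Width = 29.3267

29.3267


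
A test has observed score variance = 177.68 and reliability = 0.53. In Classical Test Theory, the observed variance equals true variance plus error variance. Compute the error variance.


var_true = rxx * var_obs = 0.53 * 177.68 = 94.1704
var_error = var_obs - var_true
var_error = 177.68 - 94.1704
var_error = 83.5096

83.5096


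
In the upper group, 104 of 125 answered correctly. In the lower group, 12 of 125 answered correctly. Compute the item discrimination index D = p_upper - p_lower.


p_upper = 104/125 = 0.832
p_lower = 12/125 = 0.096
D = 0.832 - 0.096 = 0.736

0.736


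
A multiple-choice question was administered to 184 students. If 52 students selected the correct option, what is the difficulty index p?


Item difficulty p = number correct / total examinees
p = 52 / 184
p = 0.2826

0.2826


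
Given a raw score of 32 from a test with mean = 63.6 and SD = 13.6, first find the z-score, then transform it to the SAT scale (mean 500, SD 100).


z = (X - mean) / SD = (32 - 63.6) / 13.6
z = -31.6 / 13.6
z = -2.3235
SAT-scale = SAT = 500 + 100z
Carry z at full precision (z = -31.6 / 13.6) into the conversion:
SAT-scale = 500 + 100 * (-31.6 / 13.6) = 500 + -3160 / 13.6
SAT-scale = 500 + -232.3529
SAT-scale = 267.6471

267.6471


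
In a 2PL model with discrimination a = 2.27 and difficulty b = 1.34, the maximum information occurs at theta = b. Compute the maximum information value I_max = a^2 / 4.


For 2PL, max info at theta = b = 1.34
I_max = a^2 / 4 = 2.27^2 / 4
= 5.1529 / 4
I_max = 1.2882

1.2882


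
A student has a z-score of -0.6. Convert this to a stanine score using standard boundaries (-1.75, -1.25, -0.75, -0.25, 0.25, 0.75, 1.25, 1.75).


Stanine boundaries: [-1.75, -1.25, -0.75, -0.25, 0.25, 0.75, 1.25, 1.75]
z = -0.6
Check each boundary:
  z >= -1.75 -> could be stanine 2
  z >= -1.25 -> could be stanine 3
  z >= -0.75 -> could be stanine 4
  z < -0.25
  z < 0.25
  z < 0.75
  z < 1.25
  z < 1.75
Highest qualifying boundary gives stanine = 4

4


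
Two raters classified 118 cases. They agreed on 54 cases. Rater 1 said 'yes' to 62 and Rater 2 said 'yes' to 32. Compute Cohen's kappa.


P_o = 54/118 = 0.457627
P_e = (62*32 + 56*86) / 13924 = 0.488365
kappa = (P_o - P_e) / (1 - P_e)
kappa = (0.457627 - 0.488365) / (1 - 0.488365)
kappa = -0.0601

-0.0601


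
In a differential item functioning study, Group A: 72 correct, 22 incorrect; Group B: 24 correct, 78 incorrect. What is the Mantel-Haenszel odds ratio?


Odds_A = 72/22 = 3.2727
Odds_B = 24/78 = 0.3077
OR = Odds_A / Odds_B = 3.2727 / 0.3077
Exactly, OR = (72 * 78) / (22 * 24) = 5616 / 528
OR = 10.6364

10.6364


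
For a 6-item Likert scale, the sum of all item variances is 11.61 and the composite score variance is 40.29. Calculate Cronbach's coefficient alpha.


alpha = (k/(k-1)) * (1 - sum(si^2)/s_total^2)
= (6/5) * (1 - 11.61/40.29)
alpha = 0.8542

0.8542


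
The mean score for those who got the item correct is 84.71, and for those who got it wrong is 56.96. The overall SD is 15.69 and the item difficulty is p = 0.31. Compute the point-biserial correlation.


q = 1 - p = 0.69
rpb = ((M1 - M0) / SD) * sqrt(p * q)
rpb = ((84.71 - 56.96) / 15.69) * sqrt(0.31 * 0.69)
rpb = 0.818

0.818


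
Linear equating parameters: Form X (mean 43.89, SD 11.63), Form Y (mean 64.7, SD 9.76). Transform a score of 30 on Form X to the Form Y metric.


slope = SD_Y / SD_X = 9.76 / 11.63 ~ 0.8392
intercept = mean_Y - slope * mean_X = 64.7 - (9.76 / 11.63) * 43.89 ~ 27.8671
Y = slope * X + intercept. To avoid rounding drift from the rounded slope/intercept, evaluate the equivalent form Y = mean_Y + SD_Y * (X - mean_X) / SD_X at full precision:
Y = 64.7 + 9.76 * (30 - 43.89) / 11.63
Y = 64.7 - 9.76 * 13.89 / 11.63
Y = 64.7 - 135.5664 / 11.63
Y = 64.7 - 11.6566
Y = 53.0434

53.0434


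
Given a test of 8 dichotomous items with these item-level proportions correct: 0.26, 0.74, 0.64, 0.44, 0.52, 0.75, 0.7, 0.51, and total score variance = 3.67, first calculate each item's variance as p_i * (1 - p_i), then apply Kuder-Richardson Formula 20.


For each item, compute p_i * q_i:
  Item 1: 0.26 * 0.74 = 0.1924
  Item 2: 0.74 * 0.26 = 0.1924
  Item 3: 0.64 * 0.36 = 0.2304
  Item 4: 0.44 * 0.56 = 0.2464
  Item 5: 0.52 * 0.48 = 0.2496
  Item 6: 0.75 * 0.25 = 0.1875
  Item 7: 0.7 * 0.3 = 0.21
  Item 8: 0.51 * 0.49 = 0.2499
Sum(p_i * q_i) = 0.1924 + 0.1924 + 0.2304 + 0.2464 + 0.2496 + 0.1875 + 0.21 + 0.2499 = 1.7586
KR-20 = (k/(k-1)) * (1 - Sum(p_i*q_i) / Var_total)
= (8/7) * (1 - 1.7586/3.67)
= 1.1429 * 0.5208
KR-20 = 0.5952

0.5952


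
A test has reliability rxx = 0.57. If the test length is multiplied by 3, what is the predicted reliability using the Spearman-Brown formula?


r_new = (n * rxx) / (1 + (n-1) * rxx)
r_new = (3 * 0.57) / (1 + 2 * 0.57)
r_new = 1.71 / 2.14
r_new = 0.7991

0.7991


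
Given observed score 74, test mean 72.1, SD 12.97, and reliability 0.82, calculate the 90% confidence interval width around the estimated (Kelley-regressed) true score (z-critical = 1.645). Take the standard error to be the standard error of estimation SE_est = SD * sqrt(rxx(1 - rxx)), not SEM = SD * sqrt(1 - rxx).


True score estimate = 0.82*74 + 0.18*72.1 = 73.658
SE_est = SD * sqrt(rxx * (1 - rxx)) = 12.97 * sqrt(0.82 * 0.18) = 12.97 * sqrt(0.1476) = 4.982911
CI = T_est +/- z * SE_est, so width = 2 * z * SE_est = 2 * 1.645 * 4.982911
Width = 16.3938

16.3938


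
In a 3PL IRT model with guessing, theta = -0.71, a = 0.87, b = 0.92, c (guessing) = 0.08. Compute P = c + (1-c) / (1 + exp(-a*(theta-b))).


logit = 0.87*(-0.71 - 0.92) = -1.4181
P* = 1/(1 + exp(--1.4181)) = 0.195
P = 0.08 + (1 - 0.08) * 0.195
P = 0.2594

0.2594


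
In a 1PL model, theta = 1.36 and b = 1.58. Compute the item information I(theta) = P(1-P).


P = 1/(1+exp(-(1.36-1.58))) = 0.4452
I = P*(1-P) = 0.4452 * 0.5548
I = 0.247

0.247


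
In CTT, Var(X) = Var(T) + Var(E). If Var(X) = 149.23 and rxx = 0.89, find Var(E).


var_true = rxx * var_obs = 0.89 * 149.23 = 132.8147
var_error = var_obs - var_true
var_error = 149.23 - 132.8147
var_error = 16.4153

16.4153


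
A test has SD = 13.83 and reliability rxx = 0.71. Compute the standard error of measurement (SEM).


SEM = SD * sqrt(1 - rxx)
SEM = 13.83 * sqrt(1 - 0.71)
SEM = 13.83 * sqrt(0.29) = 13.83 * 0.538516
SEM = 7.4477

7.4477


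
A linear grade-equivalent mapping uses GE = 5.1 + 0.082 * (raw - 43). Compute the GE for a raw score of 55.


raw - median = 55 - 43 = 12
slope * diff = 0.082 * 12 = 0.984
GE = 5.1 + 0.984
GE = 6.084

6.084


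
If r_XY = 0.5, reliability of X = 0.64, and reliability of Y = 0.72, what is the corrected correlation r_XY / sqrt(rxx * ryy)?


r_corrected = rxy / sqrt(rxx * ryy)
= 0.5 / sqrt(0.64 * 0.72)
= 0.5 / sqrt(0.4608)
= 0.5 / 0.678823
r_corrected = 0.7366

0.7366


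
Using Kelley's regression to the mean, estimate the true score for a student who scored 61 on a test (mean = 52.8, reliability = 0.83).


T_est = rxx * X + (1 - rxx) * mean
T_est = 0.83 * 61 + 0.17 * 52.8
T_est = 50.63 + 8.976
T_est = 59.606

59.606


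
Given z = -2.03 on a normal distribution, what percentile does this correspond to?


CDF(z) = 0.5 * (1 + erf(z/sqrt(2)))
erf(-1.4354) = -0.9576
CDF = 0.0212
Percentile rank = 0.0212 * 100 = 2.12

2.12


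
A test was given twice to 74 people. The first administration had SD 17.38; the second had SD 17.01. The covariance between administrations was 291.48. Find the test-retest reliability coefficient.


r = cov(X,Y) / (SD_X * SD_Y)
r = 291.48 / (17.38 * 17.01)
r = 291.48 / 295.6338
r = 0.9859

0.9859


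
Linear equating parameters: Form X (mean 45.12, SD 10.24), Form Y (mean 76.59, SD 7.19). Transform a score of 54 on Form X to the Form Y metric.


slope = SD_Y / SD_X = 7.19 / 10.24 ~ 0.7021
intercept = mean_Y - slope * mean_X = 76.59 - (7.19 / 10.24) * 45.12 ~ 44.9091
Y = slope * X + intercept. To avoid rounding drift from the rounded slope/intercept, evaluate the equivalent form Y = mean_Y + SD_Y * (X - mean_X) / SD_X at full precision:
Y = 76.59 + 7.19 * (54 - 45.12) / 10.24
Y = 76.59 + 7.19 * 8.88 / 10.24
Y = 76.59 + 63.8472 / 10.24
Y = 76.59 + 6.2351
Y = 82.8251

82.8251


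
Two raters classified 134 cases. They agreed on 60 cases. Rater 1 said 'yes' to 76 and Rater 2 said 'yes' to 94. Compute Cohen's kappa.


P_o = 60/134 = 0.447761
P_e = (76*94 + 58*40) / 17956 = 0.527066
kappa = (P_o - P_e) / (1 - P_e)
kappa = (0.447761 - 0.527066) / (1 - 0.527066)
kappa = -0.1677

-0.1677


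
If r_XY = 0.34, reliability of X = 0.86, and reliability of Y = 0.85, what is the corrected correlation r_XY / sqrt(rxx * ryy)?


r_corrected = rxy / sqrt(rxx * ryy)
= 0.34 / sqrt(0.86 * 0.85)
= 0.34 / sqrt(0.731)
= 0.34 / 0.854985
r_corrected = 0.3977

0.3977


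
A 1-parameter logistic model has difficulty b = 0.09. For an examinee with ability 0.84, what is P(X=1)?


theta - b = 0.84 - 0.09 = 0.75
exp(-(theta - b)) = exp(-0.75) = 0.4724
P = 1 / (1 + 0.4724)
P = 0.6792

0.6792


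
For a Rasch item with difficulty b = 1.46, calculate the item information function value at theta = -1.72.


P = 1/(1+exp(-(-1.72-1.46))) = 0.0399
I = P*(1-P) = 0.0399 * 0.9601
I = 0.0383

0.0383


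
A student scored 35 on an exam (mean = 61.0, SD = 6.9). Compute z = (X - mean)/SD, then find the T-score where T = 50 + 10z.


z = (X - mean) / SD = (35 - 61.0) / 6.9
z = -26.0 / 6.9
z = -3.7681
T-score = T = 50 + 10z
Carry z at full precision (z = -26.0 / 6.9) into the conversion:
T-score = 50 + 10 * (-26.0 / 6.9) = 50 + -260 / 6.9
T-score = 50 + -37.6812
T-score = 12.3188

12.3188


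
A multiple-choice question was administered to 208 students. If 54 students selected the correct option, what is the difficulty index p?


Item difficulty p = number correct / total examinees
p = 54 / 208
p = 0.2596

0.2596


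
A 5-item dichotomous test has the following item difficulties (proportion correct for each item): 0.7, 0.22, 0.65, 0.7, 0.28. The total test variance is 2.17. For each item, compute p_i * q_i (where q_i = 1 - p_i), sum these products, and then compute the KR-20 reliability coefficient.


For each item, compute p_i * q_i:
  Item 1: 0.7 * 0.3 = 0.21
  Item 2: 0.22 * 0.78 = 0.1716
  Item 3: 0.65 * 0.35 = 0.2275
  Item 4: 0.7 * 0.3 = 0.21
  Item 5: 0.28 * 0.72 = 0.2016
Sum(p_i * q_i) = 0.21 + 0.1716 + 0.2275 + 0.21 + 0.2016 = 1.0207
KR-20 = (k/(k-1)) * (1 - Sum(p_i*q_i) / Var_total)
= (5/4) * (1 - 1.0207/2.17)
= 1.25 * 0.5296
KR-20 = 0.662

0.662


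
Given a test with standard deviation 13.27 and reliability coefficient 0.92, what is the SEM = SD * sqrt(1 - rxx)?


SEM = SD * sqrt(1 - rxx)
SEM = 13.27 * sqrt(1 - 0.92)
SEM = 13.27 * sqrt(0.08) = 13.27 * 0.282843
SEM = 3.7533

3.7533


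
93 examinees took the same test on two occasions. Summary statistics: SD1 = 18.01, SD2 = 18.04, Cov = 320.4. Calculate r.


r = cov(X,Y) / (SD_X * SD_Y)
r = 320.4 / (18.01 * 18.04)
r = 320.4 / 324.9004
r = 0.9861

0.9861


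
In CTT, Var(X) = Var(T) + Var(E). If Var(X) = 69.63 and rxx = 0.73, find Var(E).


var_true = rxx * var_obs = 0.73 * 69.63 = 50.8299
var_error = var_obs - var_true
var_error = 69.63 - 50.8299
var_error = 18.8001

18.8001


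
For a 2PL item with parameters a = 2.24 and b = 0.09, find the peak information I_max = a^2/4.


For 2PL, max info at theta = b = 0.09
I_max = a^2 / 4 = 2.24^2 / 4
= 5.0176 / 4
I_max = 1.2544

1.2544


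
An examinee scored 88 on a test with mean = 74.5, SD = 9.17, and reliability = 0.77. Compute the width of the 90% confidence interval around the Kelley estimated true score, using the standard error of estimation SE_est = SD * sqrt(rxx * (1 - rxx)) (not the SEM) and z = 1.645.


True score estimate = 0.77*88 + 0.23*74.5 = 84.895
SE_est = SD * sqrt(rxx * (1 - rxx)) = 9.17 * sqrt(0.77 * 0.23) = 9.17 * sqrt(0.1771) = 3.859034
CI = T_est +/- z * SE_est, so width = 2 * z * SE_est = 2 * 1.645 * 3.859034
Width = 12.6962

12.6962


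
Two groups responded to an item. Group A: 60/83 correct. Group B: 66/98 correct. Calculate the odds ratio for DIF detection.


Odds_A = 60/23 = 2.6087
Odds_B = 66/32 = 2.0625
OR = Odds_A / Odds_B = 2.6087 / 2.0625
Exactly, OR = (60 * 32) / (23 * 66) = 1920 / 1518
OR = 1.2648

1.2648


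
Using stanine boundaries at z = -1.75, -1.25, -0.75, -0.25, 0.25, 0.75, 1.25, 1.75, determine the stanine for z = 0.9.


Stanine boundaries: [-1.75, -1.25, -0.75, -0.25, 0.25, 0.75, 1.25, 1.75]
z = 0.9
Check each boundary:
  z >= -1.75 -> could be stanine 2
  z >= -1.25 -> could be stanine 3
  z >= -0.75 -> could be stanine 4
  z >= -0.25 -> could be stanine 5
  z >= 0.25 -> could be stanine 6
  z >= 0.75 -> could be stanine 7
  z < 1.25
  z < 1.75
Highest qualifying boundary gives stanine = 7

7


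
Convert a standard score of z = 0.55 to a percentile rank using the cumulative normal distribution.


CDF(z) = 0.5 * (1 + erf(z/sqrt(2)))
erf(0.3889) = 0.4177
CDF = 0.7088
Percentile rank = 0.7088 * 100 = 70.88

70.88


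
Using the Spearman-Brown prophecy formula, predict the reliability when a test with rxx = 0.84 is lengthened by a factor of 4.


r_new = (n * rxx) / (1 + (n-1) * rxx)
r_new = (4 * 0.84) / (1 + 3 * 0.84)
r_new = 3.36 / 3.52
r_new = 0.9545

0.9545


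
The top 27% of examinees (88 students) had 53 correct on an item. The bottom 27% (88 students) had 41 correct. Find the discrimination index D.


p_upper = 53/88 = 0.6023
p_lower = 41/88 = 0.4659
D = 0.6023 - 0.4659 = 0.1364

0.1364


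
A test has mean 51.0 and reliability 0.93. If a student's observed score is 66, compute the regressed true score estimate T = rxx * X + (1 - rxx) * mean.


T_est = rxx * X + (1 - rxx) * mean
T_est = 0.93 * 66 + 0.07 * 51.0
T_est = 61.38 + 3.57
T_est = 64.95

64.95


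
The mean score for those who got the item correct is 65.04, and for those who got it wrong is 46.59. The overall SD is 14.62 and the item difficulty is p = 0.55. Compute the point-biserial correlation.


q = 1 - p = 0.45
rpb = ((M1 - M0) / SD) * sqrt(p * q)
rpb = ((65.04 - 46.59) / 14.62) * sqrt(0.55 * 0.45)
rpb = 0.6278

0.6278


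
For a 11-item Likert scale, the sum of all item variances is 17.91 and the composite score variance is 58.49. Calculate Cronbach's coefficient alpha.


alpha = (k/(k-1)) * (1 - sum(si^2)/s_total^2)
= (11/10) * (1 - 17.91/58.49)
alpha = 0.7632

0.7632


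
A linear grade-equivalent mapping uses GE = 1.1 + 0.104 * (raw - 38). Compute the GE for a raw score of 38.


raw - median = 38 - 38 = 0
slope * diff = 0.104 * 0 = 0.0
GE = 1.1 + 0.0
GE = 1.1

1.1


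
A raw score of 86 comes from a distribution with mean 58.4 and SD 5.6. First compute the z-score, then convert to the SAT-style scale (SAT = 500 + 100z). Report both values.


z = (X - mean) / SD = (86 - 58.4) / 5.6
z = 27.6 / 5.6
z = 4.9286
SAT-scale = SAT = 500 + 100z
Carry z at full precision (z = 27.6 / 5.6) into the conversion:
SAT-scale = 500 + 100 * (27.6 / 5.6) = 500 + 2760 / 5.6
SAT-scale = 500 + 492.8571
SAT-scale = 992.8571

992.8571


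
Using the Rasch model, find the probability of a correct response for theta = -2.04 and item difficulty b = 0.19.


theta - b = -2.04 - 0.19 = -2.23
exp(-(theta - b)) = exp(2.23) = 9.2999
P = 1 / (1 + 9.2999)
P = 0.0971

0.0971


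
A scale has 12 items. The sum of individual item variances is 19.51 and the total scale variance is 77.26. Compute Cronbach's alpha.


alpha = (k/(k-1)) * (1 - sum(si^2)/s_total^2)
= (12/11) * (1 - 19.51/77.26)
alpha = 0.8154

0.8154


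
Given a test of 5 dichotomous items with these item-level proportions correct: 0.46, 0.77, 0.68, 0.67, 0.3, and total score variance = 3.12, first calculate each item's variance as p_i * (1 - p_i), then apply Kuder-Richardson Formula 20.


For each item, compute p_i * q_i:
  Item 1: 0.46 * 0.54 = 0.2484
  Item 2: 0.77 * 0.23 = 0.1771
  Item 3: 0.68 * 0.32 = 0.2176
  Item 4: 0.67 * 0.33 = 0.2211
  Item 5: 0.3 * 0.7 = 0.21
Sum(p_i * q_i) = 0.2484 + 0.1771 + 0.2176 + 0.2211 + 0.21 = 1.0742
KR-20 = (k/(k-1)) * (1 - Sum(p_i*q_i) / Var_total)
= (5/4) * (1 - 1.0742/3.12)
= 1.25 * 0.6557
KR-20 = 0.8196

0.8196


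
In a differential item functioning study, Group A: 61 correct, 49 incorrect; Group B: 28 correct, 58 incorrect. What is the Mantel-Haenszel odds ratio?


Odds_A = 61/49 = 1.2449
Odds_B = 28/58 = 0.4828
OR = Odds_A / Odds_B = 1.2449 / 0.4828
Exactly, OR = (61 * 58) / (49 * 28) = 3538 / 1372
OR = 2.5787

2.5787


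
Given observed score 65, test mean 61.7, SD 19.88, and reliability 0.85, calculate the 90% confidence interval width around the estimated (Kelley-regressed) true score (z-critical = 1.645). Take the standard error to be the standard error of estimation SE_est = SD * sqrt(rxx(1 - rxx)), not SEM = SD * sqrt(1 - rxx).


True score estimate = 0.85*65 + 0.15*61.7 = 64.505
SE_est = SD * sqrt(rxx * (1 - rxx)) = 19.88 * sqrt(0.85 * 0.15) = 19.88 * sqrt(0.1275) = 7.09858
CI = T_est +/- z * SE_est, so width = 2 * z * SE_est = 2 * 1.645 * 7.09858
Width = 23.3543

23.3543


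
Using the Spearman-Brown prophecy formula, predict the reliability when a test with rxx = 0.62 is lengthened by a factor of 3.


r_new = (n * rxx) / (1 + (n-1) * rxx)
r_new = (3 * 0.62) / (1 + 2 * 0.62)
r_new = 1.86 / 2.24
r_new = 0.8304

0.8304


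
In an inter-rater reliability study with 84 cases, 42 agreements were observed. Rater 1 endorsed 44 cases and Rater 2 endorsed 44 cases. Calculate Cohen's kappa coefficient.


P_o = 42/84 = 0.5
P_e = (44*44 + 40*40) / 7056 = 0.501134
kappa = (P_o - P_e) / (1 - P_e)
kappa = (0.5 - 0.501134) / (1 - 0.501134)
kappa = -0.0023

-0.0023


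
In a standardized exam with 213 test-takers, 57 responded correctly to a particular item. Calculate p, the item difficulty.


Item difficulty p = number correct / total examinees
p = 57 / 213
p = 0.2676

0.2676


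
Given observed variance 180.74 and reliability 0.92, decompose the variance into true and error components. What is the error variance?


var_true = rxx * var_obs = 0.92 * 180.74 = 166.2808
var_error = var_obs - var_true
var_error = 180.74 - 166.2808
var_error = 14.4592

14.4592


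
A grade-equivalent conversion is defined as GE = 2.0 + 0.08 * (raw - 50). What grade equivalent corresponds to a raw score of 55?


raw - median = 55 - 50 = 5
slope * diff = 0.08 * 5 = 0.4
GE = 2.0 + 0.4
GE = 2.4

2.4


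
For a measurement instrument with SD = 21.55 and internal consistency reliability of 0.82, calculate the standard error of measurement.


SEM = SD * sqrt(1 - rxx)
SEM = 21.55 * sqrt(1 - 0.82)
SEM = 21.55 * sqrt(0.18) = 21.55 * 0.424264
SEM = 9.1429

9.1429


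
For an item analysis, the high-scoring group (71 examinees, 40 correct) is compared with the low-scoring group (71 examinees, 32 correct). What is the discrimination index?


p_upper = 40/71 = 0.5634
p_lower = 32/71 = 0.4507
D = 0.5634 - 0.4507 = 0.1127

0.1127


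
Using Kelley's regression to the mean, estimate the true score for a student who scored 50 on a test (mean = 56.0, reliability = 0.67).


T_est = rxx * X + (1 - rxx) * mean
T_est = 0.67 * 50 + 0.33 * 56.0
T_est = 33.5 + 18.48
T_est = 51.98

51.98


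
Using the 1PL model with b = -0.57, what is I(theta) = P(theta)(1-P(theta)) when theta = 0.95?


P = 1/(1+exp(-(0.95--0.57))) = 0.8205
I = P*(1-P) = 0.8205 * 0.1795
I = 0.1473

0.1473


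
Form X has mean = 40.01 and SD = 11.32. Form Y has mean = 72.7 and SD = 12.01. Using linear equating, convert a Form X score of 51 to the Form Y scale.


slope = SD_Y / SD_X = 12.01 / 11.32 ~ 1.061
intercept = mean_Y - slope * mean_X = 72.7 - (12.01 / 11.32) * 40.01 ~ 30.2512
Y = slope * X + intercept. To avoid rounding drift from the rounded slope/intercept, evaluate the equivalent form Y = mean_Y + SD_Y * (X - mean_X) / SD_X at full precision:
Y = 72.7 + 12.01 * (51 - 40.01) / 11.32
Y = 72.7 + 12.01 * 10.99 / 11.32
Y = 72.7 + 131.9899 / 11.32
Y = 72.7 + 11.6599
Y = 84.3599

84.3599


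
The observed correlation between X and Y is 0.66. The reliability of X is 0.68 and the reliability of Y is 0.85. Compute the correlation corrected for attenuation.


r_corrected = rxy / sqrt(rxx * ryy)
= 0.66 / sqrt(0.68 * 0.85)
= 0.66 / sqrt(0.578)
= 0.66 / 0.760263
r_corrected = 0.8681

0.8681


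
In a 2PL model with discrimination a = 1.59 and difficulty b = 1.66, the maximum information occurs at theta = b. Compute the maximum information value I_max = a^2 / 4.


For 2PL, max info at theta = b = 1.66
I_max = a^2 / 4 = 1.59^2 / 4
= 2.5281 / 4
I_max = 0.632

0.632


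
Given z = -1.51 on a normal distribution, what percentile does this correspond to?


CDF(z) = 0.5 * (1 + erf(z/sqrt(2)))
erf(-1.0677) = -0.869
CDF = 0.0655
Percentile rank = 0.0655 * 100 = 6.55

6.55


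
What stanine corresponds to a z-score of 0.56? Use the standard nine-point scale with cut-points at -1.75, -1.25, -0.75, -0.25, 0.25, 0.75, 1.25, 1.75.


Stanine boundaries: [-1.75, -1.25, -0.75, -0.25, 0.25, 0.75, 1.25, 1.75]
z = 0.56
Check each boundary:
  z >= -1.75 -> could be stanine 2
  z >= -1.25 -> could be stanine 3
  z >= -0.75 -> could be stanine 4
  z >= -0.25 -> could be stanine 5
  z >= 0.25 -> could be stanine 6
  z < 0.75
  z < 1.25
  z < 1.75
Highest qualifying boundary gives stanine = 6

6


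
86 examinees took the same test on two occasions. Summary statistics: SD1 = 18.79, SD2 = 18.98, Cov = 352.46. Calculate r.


r = cov(X,Y) / (SD_X * SD_Y)
r = 352.46 / (18.79 * 18.98)
r = 352.46 / 356.6342
r = 0.9883

0.9883


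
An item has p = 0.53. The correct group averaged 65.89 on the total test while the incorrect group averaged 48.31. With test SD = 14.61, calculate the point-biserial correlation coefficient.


q = 1 - p = 0.47
rpb = ((M1 - M0) / SD) * sqrt(p * q)
rpb = ((65.89 - 48.31) / 14.61) * sqrt(0.53 * 0.47)
rpb = 0.6006

0.6006


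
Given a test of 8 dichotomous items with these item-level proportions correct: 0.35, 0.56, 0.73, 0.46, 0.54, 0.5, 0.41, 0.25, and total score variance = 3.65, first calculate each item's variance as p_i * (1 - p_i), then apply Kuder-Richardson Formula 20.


For each item, compute p_i * q_i:
  Item 1: 0.35 * 0.65 = 0.2275
  Item 2: 0.56 * 0.44 = 0.2464
  Item 3: 0.73 * 0.27 = 0.1971
  Item 4: 0.46 * 0.54 = 0.2484
  Item 5: 0.54 * 0.46 = 0.2484
  Item 6: 0.5 * 0.5 = 0.25
  Item 7: 0.41 * 0.59 = 0.2419
  Item 8: 0.25 * 0.75 = 0.1875
Sum(p_i * q_i) = 0.2275 + 0.2464 + 0.1971 + 0.2484 + 0.2484 + 0.25 + 0.2419 + 0.1875 = 1.8472
KR-20 = (k/(k-1)) * (1 - Sum(p_i*q_i) / Var_total)
= (8/7) * (1 - 1.8472/3.65)
= 1.1429 * 0.4939
KR-20 = 0.5645

0.5645


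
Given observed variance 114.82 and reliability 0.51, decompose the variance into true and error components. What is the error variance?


var_true = rxx * var_obs = 0.51 * 114.82 = 58.5582
var_error = var_obs - var_true
var_error = 114.82 - 58.5582
var_error = 56.2618

56.2618


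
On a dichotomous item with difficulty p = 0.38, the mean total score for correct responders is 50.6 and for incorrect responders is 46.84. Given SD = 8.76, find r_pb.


q = 1 - p = 0.62
rpb = ((M1 - M0) / SD) * sqrt(p * q)
rpb = ((50.6 - 46.84) / 8.76) * sqrt(0.38 * 0.62)
rpb = 0.2083

0.2083


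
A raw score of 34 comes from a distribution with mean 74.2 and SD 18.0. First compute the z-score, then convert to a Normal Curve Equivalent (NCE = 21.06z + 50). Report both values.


z = (X - mean) / SD = (34 - 74.2) / 18.0
z = -40.2 / 18.0
z = -2.2333
NCE = NCE = 21.06z + 50
Carry z at full precision (z = -40.2 / 18.0) into the conversion:
NCE = 21.06 * (-40.2 / 18.0) + 50 = -846.612 / 18.0 + 50
NCE = -47.034 + 50
NCE = 2.966

2.966


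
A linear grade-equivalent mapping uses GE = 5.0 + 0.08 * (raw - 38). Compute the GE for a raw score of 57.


raw - median = 57 - 38 = 19
slope * diff = 0.08 * 19 = 1.52
GE = 5.0 + 1.52
GE = 6.52

6.52


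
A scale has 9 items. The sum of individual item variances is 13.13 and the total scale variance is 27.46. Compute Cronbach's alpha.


alpha = (k/(k-1)) * (1 - sum(si^2)/s_total^2)
= (9/8) * (1 - 13.13/27.46)
alpha = 0.5871

0.5871


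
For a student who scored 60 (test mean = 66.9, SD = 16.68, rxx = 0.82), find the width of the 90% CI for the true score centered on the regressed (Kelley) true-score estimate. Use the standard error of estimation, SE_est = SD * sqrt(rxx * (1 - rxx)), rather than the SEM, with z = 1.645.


True score estimate = 0.82*60 + 0.18*66.9 = 61.242
SE_est = SD * sqrt(rxx * (1 - rxx)) = 16.68 * sqrt(0.82 * 0.18) = 16.68 * sqrt(0.1476) = 6.408247
CI = T_est +/- z * SE_est, so width = 2 * z * SE_est = 2 * 1.645 * 6.408247
Width = 21.0831

21.0831


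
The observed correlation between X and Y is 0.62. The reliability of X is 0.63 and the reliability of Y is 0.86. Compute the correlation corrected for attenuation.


r_corrected = rxy / sqrt(rxx * ryy)
= 0.62 / sqrt(0.63 * 0.86)
= 0.62 / sqrt(0.5418)
= 0.62 / 0.736071
r_corrected = 0.8423

0.8423


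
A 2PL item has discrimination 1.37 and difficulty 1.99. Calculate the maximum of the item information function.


For 2PL, max info at theta = b = 1.99
I_max = a^2 / 4 = 1.37^2 / 4
= 1.8769 / 4
I_max = 0.4692

0.4692


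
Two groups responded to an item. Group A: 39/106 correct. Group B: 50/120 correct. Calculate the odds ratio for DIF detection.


Odds_A = 39/67 = 0.5821
Odds_B = 50/70 = 0.7143
OR = Odds_A / Odds_B = 0.5821 / 0.7143
Exactly, OR = (39 * 70) / (67 * 50) = 2730 / 3350
OR = 0.8149

0.8149


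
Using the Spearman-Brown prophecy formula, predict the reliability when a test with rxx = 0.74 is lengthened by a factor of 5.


r_new = (n * rxx) / (1 + (n-1) * rxx)
r_new = (5 * 0.74) / (1 + 4 * 0.74)
r_new = 3.7 / 3.96
r_new = 0.9343

0.9343


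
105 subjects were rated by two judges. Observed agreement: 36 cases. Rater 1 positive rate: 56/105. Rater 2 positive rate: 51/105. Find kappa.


P_o = 36/105 = 0.342857
P_e = (56*51 + 49*54) / 11025 = 0.499048
kappa = (P_o - P_e) / (1 - P_e)
kappa = (0.342857 - 0.499048) / (1 - 0.499048)
kappa = -0.3118

-0.3118


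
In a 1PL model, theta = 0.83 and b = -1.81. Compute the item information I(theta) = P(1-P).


P = 1/(1+exp(-(0.83--1.81))) = 0.9334
I = P*(1-P) = 0.9334 * 0.0666
I = 0.0622

0.0622


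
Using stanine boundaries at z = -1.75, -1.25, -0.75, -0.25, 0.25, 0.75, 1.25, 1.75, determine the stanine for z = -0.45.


Stanine boundaries: [-1.75, -1.25, -0.75, -0.25, 0.25, 0.75, 1.25, 1.75]
z = -0.45
Check each boundary:
  z >= -1.75 -> could be stanine 2
  z >= -1.25 -> could be stanine 3
  z >= -0.75 -> could be stanine 4
  z < -0.25
  z < 0.25
  z < 0.75
  z < 1.25
  z < 1.75
Highest qualifying boundary gives stanine = 4

4


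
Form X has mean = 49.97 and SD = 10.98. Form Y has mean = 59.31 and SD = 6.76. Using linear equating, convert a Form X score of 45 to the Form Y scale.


slope = SD_Y / SD_X = 6.76 / 10.98 ~ 0.6157
intercept = mean_Y - slope * mean_X = 59.31 - (6.76 / 10.98) * 49.97 ~ 28.5452
Y = slope * X + intercept. To avoid rounding drift from the rounded slope/intercept, evaluate the equivalent form Y = mean_Y + SD_Y * (X - mean_X) / SD_X at full precision:
Y = 59.31 + 6.76 * (45 - 49.97) / 10.98
Y = 59.31 - 6.76 * 4.97 / 10.98
Y = 59.31 - 33.5972 / 10.98
Y = 59.31 - 3.0599
Y = 56.2501

56.2501


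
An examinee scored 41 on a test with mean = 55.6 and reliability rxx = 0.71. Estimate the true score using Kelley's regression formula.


T_est = rxx * X + (1 - rxx) * mean
T_est = 0.71 * 41 + 0.29 * 55.6
T_est = 29.11 + 16.124
T_est = 45.234

45.234


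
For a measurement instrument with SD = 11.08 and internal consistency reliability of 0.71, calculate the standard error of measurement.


SEM = SD * sqrt(1 - rxx)
SEM = 11.08 * sqrt(1 - 0.71)
SEM = 11.08 * sqrt(0.29) = 11.08 * 0.538516
SEM = 5.9668

5.9668


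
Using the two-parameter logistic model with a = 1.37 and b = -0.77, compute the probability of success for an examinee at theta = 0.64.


a*(theta - b) = 1.37 * (0.64 - -0.77) = 1.9317
exp(-1.9317) = 0.1449
P = 1 / (1 + 0.1449)
P = 0.8734

0.8734


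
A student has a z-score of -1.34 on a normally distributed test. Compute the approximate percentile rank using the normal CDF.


CDF(z) = 0.5 * (1 + erf(z/sqrt(2)))
erf(-0.9475) = -0.8198
CDF = 0.0901
Percentile rank = 0.0901 * 100 = 9.01

9.01


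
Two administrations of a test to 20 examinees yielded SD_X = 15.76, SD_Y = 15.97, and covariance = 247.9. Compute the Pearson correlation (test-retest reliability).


r = cov(X,Y) / (SD_X * SD_Y)
r = 247.9 / (15.76 * 15.97)
r = 247.9 / 251.6872
r = 0.985

0.985


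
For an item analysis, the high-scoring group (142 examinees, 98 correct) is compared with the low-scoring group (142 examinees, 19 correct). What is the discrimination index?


p_upper = 98/142 = 0.6901
p_lower = 19/142 = 0.1338
D = 0.6901 - 0.1338 = 0.5563

0.5563


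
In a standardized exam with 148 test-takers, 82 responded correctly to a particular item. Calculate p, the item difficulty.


Item difficulty p = number correct / total examinees
p = 82 / 148
p = 0.5541

0.5541


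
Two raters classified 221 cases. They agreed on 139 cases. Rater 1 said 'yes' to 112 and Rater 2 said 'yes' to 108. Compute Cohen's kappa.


P_o = 139/221 = 0.628959
P_e = (112*108 + 109*113) / 48841 = 0.499846
kappa = (P_o - P_e) / (1 - P_e)
kappa = (0.628959 - 0.499846) / (1 - 0.499846)
kappa = 0.2581

0.2581


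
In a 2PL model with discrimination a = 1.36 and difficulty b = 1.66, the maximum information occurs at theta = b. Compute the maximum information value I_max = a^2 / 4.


For 2PL, max info at theta = b = 1.66
I_max = a^2 / 4 = 1.36^2 / 4
= 1.8496 / 4
I_max = 0.4624

0.4624


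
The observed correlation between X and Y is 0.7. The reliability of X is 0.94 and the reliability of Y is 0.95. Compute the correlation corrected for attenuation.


r_corrected = rxy / sqrt(rxx * ryy)
= 0.7 / sqrt(0.94 * 0.95)
= 0.7 / sqrt(0.893)
= 0.7 / 0.944987
r_corrected = 0.7408

0.7408


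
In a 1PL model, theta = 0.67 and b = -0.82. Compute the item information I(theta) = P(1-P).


P = 1/(1+exp(-(0.67--0.82))) = 0.8161
I = P*(1-P) = 0.8161 * 0.1839
I = 0.1501

0.1501


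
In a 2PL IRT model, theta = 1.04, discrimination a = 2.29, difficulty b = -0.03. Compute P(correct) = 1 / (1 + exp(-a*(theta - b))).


a*(theta - b) = 2.29 * (1.04 - -0.03) = 2.4503
exp(-2.4503) = 0.0863
P = 1 / (1 + 0.0863)
P = 0.9206

0.9206


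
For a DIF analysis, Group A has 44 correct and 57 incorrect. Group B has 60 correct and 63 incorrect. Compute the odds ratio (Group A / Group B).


Odds_A = 44/57 = 0.7719
Odds_B = 60/63 = 0.9524
OR = Odds_A / Odds_B = 0.7719 / 0.9524
Exactly, OR = (44 * 63) / (57 * 60) = 2772 / 3420
OR = 0.8105

0.8105
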